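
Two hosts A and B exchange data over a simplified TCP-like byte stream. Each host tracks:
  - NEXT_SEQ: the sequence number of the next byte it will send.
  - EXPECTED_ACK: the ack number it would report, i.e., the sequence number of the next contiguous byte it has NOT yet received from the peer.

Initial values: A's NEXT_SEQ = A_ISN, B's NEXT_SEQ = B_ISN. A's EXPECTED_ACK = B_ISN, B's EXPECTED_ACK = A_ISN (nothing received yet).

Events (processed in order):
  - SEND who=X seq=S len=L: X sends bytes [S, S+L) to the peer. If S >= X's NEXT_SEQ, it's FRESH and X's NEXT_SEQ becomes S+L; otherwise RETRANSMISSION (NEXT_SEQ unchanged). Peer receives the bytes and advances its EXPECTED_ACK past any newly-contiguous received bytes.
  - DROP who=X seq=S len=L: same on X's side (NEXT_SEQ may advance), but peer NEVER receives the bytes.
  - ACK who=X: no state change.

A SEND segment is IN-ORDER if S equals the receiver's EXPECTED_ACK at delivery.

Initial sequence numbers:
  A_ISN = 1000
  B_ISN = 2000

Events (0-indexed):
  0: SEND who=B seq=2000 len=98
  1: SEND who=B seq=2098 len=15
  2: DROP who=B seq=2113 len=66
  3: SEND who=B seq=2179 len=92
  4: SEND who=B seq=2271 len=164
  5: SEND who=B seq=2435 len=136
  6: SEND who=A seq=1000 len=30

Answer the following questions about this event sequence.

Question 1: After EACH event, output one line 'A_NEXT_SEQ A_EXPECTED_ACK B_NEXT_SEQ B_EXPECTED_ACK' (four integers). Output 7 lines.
1000 2098 2098 1000
1000 2113 2113 1000
1000 2113 2179 1000
1000 2113 2271 1000
1000 2113 2435 1000
1000 2113 2571 1000
1030 2113 2571 1030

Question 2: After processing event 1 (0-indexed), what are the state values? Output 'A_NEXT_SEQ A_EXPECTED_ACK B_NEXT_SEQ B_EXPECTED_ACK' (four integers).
After event 0: A_seq=1000 A_ack=2098 B_seq=2098 B_ack=1000
After event 1: A_seq=1000 A_ack=2113 B_seq=2113 B_ack=1000

1000 2113 2113 1000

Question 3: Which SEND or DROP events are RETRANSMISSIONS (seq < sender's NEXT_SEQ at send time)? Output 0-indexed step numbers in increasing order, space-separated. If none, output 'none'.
Step 0: SEND seq=2000 -> fresh
Step 1: SEND seq=2098 -> fresh
Step 2: DROP seq=2113 -> fresh
Step 3: SEND seq=2179 -> fresh
Step 4: SEND seq=2271 -> fresh
Step 5: SEND seq=2435 -> fresh
Step 6: SEND seq=1000 -> fresh

Answer: none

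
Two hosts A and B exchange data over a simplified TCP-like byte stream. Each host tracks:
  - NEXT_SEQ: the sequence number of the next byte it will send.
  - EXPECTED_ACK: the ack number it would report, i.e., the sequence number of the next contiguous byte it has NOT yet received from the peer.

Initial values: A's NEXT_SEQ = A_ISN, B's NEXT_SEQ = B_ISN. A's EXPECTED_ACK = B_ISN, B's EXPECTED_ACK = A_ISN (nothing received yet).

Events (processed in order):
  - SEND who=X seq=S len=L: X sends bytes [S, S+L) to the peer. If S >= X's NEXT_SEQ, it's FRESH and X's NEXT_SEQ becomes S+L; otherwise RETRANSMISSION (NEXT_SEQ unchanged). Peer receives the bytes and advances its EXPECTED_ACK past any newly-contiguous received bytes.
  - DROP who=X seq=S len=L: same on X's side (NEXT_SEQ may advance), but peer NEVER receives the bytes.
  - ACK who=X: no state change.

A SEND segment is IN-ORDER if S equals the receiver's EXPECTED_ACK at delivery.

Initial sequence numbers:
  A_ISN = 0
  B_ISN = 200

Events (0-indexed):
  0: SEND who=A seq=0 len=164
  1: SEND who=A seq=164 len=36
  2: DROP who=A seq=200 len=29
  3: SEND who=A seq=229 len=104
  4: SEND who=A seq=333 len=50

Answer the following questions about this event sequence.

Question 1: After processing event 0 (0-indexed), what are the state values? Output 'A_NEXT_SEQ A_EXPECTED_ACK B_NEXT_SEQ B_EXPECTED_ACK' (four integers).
After event 0: A_seq=164 A_ack=200 B_seq=200 B_ack=164

164 200 200 164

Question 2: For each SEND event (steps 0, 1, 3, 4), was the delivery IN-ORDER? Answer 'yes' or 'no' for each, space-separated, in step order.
Step 0: SEND seq=0 -> in-order
Step 1: SEND seq=164 -> in-order
Step 3: SEND seq=229 -> out-of-order
Step 4: SEND seq=333 -> out-of-order

Answer: yes yes no no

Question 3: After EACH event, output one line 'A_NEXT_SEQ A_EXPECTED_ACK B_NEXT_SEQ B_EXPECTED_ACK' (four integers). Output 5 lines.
164 200 200 164
200 200 200 200
229 200 200 200
333 200 200 200
383 200 200 200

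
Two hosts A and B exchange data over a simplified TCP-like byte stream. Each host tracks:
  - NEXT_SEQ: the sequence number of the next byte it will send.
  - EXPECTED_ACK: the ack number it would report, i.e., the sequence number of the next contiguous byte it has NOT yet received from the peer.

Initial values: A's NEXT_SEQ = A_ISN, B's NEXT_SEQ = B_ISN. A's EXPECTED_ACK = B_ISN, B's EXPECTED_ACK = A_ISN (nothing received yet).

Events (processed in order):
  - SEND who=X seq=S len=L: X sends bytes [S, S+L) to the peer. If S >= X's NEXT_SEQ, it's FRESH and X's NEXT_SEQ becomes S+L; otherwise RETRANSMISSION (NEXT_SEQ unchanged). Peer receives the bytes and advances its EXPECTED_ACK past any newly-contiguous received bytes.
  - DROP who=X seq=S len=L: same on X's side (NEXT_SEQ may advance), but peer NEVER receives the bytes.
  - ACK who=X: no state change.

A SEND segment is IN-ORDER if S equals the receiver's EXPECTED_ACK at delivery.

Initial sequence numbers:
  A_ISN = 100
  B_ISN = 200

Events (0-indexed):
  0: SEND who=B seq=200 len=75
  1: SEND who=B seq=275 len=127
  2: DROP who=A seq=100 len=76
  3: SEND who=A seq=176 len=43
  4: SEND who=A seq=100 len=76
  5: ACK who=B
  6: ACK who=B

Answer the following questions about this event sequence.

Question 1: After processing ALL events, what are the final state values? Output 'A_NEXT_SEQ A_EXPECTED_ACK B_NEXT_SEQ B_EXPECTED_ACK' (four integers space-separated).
After event 0: A_seq=100 A_ack=275 B_seq=275 B_ack=100
After event 1: A_seq=100 A_ack=402 B_seq=402 B_ack=100
After event 2: A_seq=176 A_ack=402 B_seq=402 B_ack=100
After event 3: A_seq=219 A_ack=402 B_seq=402 B_ack=100
After event 4: A_seq=219 A_ack=402 B_seq=402 B_ack=219
After event 5: A_seq=219 A_ack=402 B_seq=402 B_ack=219
After event 6: A_seq=219 A_ack=402 B_seq=402 B_ack=219

Answer: 219 402 402 219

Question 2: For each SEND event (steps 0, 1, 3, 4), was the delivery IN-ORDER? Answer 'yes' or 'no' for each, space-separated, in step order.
Step 0: SEND seq=200 -> in-order
Step 1: SEND seq=275 -> in-order
Step 3: SEND seq=176 -> out-of-order
Step 4: SEND seq=100 -> in-order

Answer: yes yes no yes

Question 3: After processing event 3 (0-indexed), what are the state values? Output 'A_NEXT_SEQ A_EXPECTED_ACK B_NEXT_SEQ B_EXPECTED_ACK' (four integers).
After event 0: A_seq=100 A_ack=275 B_seq=275 B_ack=100
After event 1: A_seq=100 A_ack=402 B_seq=402 B_ack=100
After event 2: A_seq=176 A_ack=402 B_seq=402 B_ack=100
After event 3: A_seq=219 A_ack=402 B_seq=402 B_ack=100

219 402 402 100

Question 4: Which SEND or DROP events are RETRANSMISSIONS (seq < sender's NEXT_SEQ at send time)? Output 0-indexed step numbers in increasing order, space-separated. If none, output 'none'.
Answer: 4

Derivation:
Step 0: SEND seq=200 -> fresh
Step 1: SEND seq=275 -> fresh
Step 2: DROP seq=100 -> fresh
Step 3: SEND seq=176 -> fresh
Step 4: SEND seq=100 -> retransmit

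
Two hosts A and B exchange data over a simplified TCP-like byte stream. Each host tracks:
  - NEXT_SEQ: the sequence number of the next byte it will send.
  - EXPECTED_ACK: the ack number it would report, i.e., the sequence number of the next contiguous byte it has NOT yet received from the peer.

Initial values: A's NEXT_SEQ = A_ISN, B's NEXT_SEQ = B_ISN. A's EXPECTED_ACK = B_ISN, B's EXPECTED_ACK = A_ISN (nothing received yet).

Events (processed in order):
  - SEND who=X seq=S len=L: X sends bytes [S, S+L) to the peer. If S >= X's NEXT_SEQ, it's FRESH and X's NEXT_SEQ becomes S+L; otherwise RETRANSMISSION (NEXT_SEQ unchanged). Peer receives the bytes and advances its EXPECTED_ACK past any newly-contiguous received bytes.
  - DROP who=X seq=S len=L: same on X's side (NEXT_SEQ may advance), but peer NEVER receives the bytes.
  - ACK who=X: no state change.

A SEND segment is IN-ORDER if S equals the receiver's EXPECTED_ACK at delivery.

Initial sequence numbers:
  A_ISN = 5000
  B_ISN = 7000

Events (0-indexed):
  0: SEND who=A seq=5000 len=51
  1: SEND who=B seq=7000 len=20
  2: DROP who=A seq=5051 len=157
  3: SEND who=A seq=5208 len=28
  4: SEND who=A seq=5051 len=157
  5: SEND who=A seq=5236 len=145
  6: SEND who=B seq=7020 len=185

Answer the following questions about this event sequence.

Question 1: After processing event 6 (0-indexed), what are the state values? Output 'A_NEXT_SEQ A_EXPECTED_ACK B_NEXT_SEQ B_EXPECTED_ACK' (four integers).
After event 0: A_seq=5051 A_ack=7000 B_seq=7000 B_ack=5051
After event 1: A_seq=5051 A_ack=7020 B_seq=7020 B_ack=5051
After event 2: A_seq=5208 A_ack=7020 B_seq=7020 B_ack=5051
After event 3: A_seq=5236 A_ack=7020 B_seq=7020 B_ack=5051
After event 4: A_seq=5236 A_ack=7020 B_seq=7020 B_ack=5236
After event 5: A_seq=5381 A_ack=7020 B_seq=7020 B_ack=5381
After event 6: A_seq=5381 A_ack=7205 B_seq=7205 B_ack=5381

5381 7205 7205 5381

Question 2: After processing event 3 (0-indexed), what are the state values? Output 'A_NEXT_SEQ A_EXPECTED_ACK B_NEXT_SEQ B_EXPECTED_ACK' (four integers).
After event 0: A_seq=5051 A_ack=7000 B_seq=7000 B_ack=5051
After event 1: A_seq=5051 A_ack=7020 B_seq=7020 B_ack=5051
After event 2: A_seq=5208 A_ack=7020 B_seq=7020 B_ack=5051
After event 3: A_seq=5236 A_ack=7020 B_seq=7020 B_ack=5051

5236 7020 7020 5051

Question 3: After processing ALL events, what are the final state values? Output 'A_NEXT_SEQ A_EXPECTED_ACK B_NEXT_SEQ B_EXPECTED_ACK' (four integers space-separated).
After event 0: A_seq=5051 A_ack=7000 B_seq=7000 B_ack=5051
After event 1: A_seq=5051 A_ack=7020 B_seq=7020 B_ack=5051
After event 2: A_seq=5208 A_ack=7020 B_seq=7020 B_ack=5051
After event 3: A_seq=5236 A_ack=7020 B_seq=7020 B_ack=5051
After event 4: A_seq=5236 A_ack=7020 B_seq=7020 B_ack=5236
After event 5: A_seq=5381 A_ack=7020 B_seq=7020 B_ack=5381
After event 6: A_seq=5381 A_ack=7205 B_seq=7205 B_ack=5381

Answer: 5381 7205 7205 5381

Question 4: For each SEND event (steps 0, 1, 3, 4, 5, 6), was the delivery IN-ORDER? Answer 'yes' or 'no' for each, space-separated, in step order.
Step 0: SEND seq=5000 -> in-order
Step 1: SEND seq=7000 -> in-order
Step 3: SEND seq=5208 -> out-of-order
Step 4: SEND seq=5051 -> in-order
Step 5: SEND seq=5236 -> in-order
Step 6: SEND seq=7020 -> in-order

Answer: yes yes no yes yes yes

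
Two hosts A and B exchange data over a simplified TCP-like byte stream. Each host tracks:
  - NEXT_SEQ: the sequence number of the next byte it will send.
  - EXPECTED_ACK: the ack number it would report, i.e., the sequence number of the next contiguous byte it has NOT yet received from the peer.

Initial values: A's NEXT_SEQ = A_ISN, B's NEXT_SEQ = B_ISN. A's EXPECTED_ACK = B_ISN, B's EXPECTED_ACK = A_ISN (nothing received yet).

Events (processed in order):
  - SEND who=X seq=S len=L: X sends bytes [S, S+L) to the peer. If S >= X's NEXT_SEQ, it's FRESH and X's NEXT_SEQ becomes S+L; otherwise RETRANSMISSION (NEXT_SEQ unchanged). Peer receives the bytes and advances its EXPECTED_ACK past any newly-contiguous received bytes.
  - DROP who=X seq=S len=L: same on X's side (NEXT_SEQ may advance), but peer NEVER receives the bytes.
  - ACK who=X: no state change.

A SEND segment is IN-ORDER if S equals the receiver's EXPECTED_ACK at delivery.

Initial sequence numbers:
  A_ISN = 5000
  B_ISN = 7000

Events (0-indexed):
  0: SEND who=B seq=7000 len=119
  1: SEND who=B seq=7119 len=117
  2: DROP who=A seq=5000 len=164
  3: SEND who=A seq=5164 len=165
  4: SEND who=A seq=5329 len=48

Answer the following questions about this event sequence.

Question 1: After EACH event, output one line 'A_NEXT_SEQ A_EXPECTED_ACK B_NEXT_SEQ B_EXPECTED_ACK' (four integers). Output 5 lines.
5000 7119 7119 5000
5000 7236 7236 5000
5164 7236 7236 5000
5329 7236 7236 5000
5377 7236 7236 5000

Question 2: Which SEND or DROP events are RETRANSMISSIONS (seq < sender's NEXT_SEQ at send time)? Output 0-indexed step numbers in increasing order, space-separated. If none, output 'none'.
Step 0: SEND seq=7000 -> fresh
Step 1: SEND seq=7119 -> fresh
Step 2: DROP seq=5000 -> fresh
Step 3: SEND seq=5164 -> fresh
Step 4: SEND seq=5329 -> fresh

Answer: none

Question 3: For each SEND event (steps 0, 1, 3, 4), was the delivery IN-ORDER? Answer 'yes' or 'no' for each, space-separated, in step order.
Step 0: SEND seq=7000 -> in-order
Step 1: SEND seq=7119 -> in-order
Step 3: SEND seq=5164 -> out-of-order
Step 4: SEND seq=5329 -> out-of-order

Answer: yes yes no no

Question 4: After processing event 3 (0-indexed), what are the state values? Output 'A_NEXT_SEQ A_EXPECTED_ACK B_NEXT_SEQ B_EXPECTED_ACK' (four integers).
After event 0: A_seq=5000 A_ack=7119 B_seq=7119 B_ack=5000
After event 1: A_seq=5000 A_ack=7236 B_seq=7236 B_ack=5000
After event 2: A_seq=5164 A_ack=7236 B_seq=7236 B_ack=5000
After event 3: A_seq=5329 A_ack=7236 B_seq=7236 B_ack=5000

5329 7236 7236 5000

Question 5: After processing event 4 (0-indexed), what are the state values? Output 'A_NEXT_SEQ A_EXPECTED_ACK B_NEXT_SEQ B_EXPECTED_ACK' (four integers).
After event 0: A_seq=5000 A_ack=7119 B_seq=7119 B_ack=5000
After event 1: A_seq=5000 A_ack=7236 B_seq=7236 B_ack=5000
After event 2: A_seq=5164 A_ack=7236 B_seq=7236 B_ack=5000
After event 3: A_seq=5329 A_ack=7236 B_seq=7236 B_ack=5000
After event 4: A_seq=5377 A_ack=7236 B_seq=7236 B_ack=5000

5377 7236 7236 5000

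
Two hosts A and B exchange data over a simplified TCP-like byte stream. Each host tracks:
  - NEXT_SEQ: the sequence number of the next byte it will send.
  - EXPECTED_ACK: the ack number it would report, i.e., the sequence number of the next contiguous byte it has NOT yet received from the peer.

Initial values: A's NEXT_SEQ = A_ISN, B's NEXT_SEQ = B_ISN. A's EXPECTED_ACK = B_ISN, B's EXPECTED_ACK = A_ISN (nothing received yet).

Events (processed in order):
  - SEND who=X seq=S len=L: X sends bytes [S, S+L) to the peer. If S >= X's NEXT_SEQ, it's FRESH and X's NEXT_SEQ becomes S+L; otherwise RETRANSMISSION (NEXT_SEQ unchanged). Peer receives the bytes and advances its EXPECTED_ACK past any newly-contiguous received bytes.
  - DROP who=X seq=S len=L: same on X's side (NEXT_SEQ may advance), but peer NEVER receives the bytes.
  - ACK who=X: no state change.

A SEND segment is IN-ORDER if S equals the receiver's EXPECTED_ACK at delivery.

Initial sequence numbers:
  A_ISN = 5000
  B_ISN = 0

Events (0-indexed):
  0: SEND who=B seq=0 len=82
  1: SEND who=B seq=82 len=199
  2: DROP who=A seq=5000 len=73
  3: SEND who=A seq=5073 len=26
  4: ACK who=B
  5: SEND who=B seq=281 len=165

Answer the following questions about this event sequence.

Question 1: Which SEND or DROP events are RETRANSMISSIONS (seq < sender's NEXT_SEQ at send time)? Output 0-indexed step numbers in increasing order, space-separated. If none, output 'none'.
Answer: none

Derivation:
Step 0: SEND seq=0 -> fresh
Step 1: SEND seq=82 -> fresh
Step 2: DROP seq=5000 -> fresh
Step 3: SEND seq=5073 -> fresh
Step 5: SEND seq=281 -> fresh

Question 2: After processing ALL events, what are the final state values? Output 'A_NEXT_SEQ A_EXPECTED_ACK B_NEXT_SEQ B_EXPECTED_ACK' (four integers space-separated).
After event 0: A_seq=5000 A_ack=82 B_seq=82 B_ack=5000
After event 1: A_seq=5000 A_ack=281 B_seq=281 B_ack=5000
After event 2: A_seq=5073 A_ack=281 B_seq=281 B_ack=5000
After event 3: A_seq=5099 A_ack=281 B_seq=281 B_ack=5000
After event 4: A_seq=5099 A_ack=281 B_seq=281 B_ack=5000
After event 5: A_seq=5099 A_ack=446 B_seq=446 B_ack=5000

Answer: 5099 446 446 5000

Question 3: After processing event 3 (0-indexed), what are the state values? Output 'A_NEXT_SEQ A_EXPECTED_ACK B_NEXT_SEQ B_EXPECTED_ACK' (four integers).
After event 0: A_seq=5000 A_ack=82 B_seq=82 B_ack=5000
After event 1: A_seq=5000 A_ack=281 B_seq=281 B_ack=5000
After event 2: A_seq=5073 A_ack=281 B_seq=281 B_ack=5000
After event 3: A_seq=5099 A_ack=281 B_seq=281 B_ack=5000

5099 281 281 5000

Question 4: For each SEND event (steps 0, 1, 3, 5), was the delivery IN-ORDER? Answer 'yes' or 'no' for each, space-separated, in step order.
Answer: yes yes no yes

Derivation:
Step 0: SEND seq=0 -> in-order
Step 1: SEND seq=82 -> in-order
Step 3: SEND seq=5073 -> out-of-order
Step 5: SEND seq=281 -> in-order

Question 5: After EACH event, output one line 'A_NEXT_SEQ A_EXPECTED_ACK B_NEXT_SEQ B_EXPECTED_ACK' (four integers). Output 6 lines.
5000 82 82 5000
5000 281 281 5000
5073 281 281 5000
5099 281 281 5000
5099 281 281 5000
5099 446 446 5000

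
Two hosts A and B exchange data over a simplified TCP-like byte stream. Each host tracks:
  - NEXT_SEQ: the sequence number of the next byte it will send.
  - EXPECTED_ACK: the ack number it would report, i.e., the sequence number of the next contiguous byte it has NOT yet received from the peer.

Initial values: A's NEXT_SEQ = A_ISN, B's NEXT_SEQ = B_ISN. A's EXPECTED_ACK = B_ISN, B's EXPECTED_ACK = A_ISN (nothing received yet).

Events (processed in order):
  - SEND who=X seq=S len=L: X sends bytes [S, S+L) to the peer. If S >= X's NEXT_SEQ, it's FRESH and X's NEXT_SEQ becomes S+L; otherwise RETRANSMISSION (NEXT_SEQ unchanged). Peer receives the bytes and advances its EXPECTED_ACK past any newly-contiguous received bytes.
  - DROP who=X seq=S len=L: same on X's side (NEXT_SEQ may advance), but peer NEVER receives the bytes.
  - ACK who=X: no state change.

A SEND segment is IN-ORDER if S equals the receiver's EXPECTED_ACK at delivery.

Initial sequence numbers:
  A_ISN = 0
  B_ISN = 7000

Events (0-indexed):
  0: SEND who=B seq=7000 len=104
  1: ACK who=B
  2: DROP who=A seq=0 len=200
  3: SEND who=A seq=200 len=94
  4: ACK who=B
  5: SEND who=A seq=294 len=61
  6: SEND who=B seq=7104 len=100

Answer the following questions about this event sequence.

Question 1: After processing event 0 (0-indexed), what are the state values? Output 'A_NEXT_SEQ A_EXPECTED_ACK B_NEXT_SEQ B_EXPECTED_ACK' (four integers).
After event 0: A_seq=0 A_ack=7104 B_seq=7104 B_ack=0

0 7104 7104 0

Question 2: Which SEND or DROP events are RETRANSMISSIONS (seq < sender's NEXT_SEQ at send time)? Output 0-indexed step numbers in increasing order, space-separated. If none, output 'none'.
Answer: none

Derivation:
Step 0: SEND seq=7000 -> fresh
Step 2: DROP seq=0 -> fresh
Step 3: SEND seq=200 -> fresh
Step 5: SEND seq=294 -> fresh
Step 6: SEND seq=7104 -> fresh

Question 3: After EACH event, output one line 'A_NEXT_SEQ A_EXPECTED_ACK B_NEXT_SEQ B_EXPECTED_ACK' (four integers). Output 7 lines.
0 7104 7104 0
0 7104 7104 0
200 7104 7104 0
294 7104 7104 0
294 7104 7104 0
355 7104 7104 0
355 7204 7204 0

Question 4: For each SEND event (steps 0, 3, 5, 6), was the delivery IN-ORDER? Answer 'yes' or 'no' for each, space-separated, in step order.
Step 0: SEND seq=7000 -> in-order
Step 3: SEND seq=200 -> out-of-order
Step 5: SEND seq=294 -> out-of-order
Step 6: SEND seq=7104 -> in-order

Answer: yes no no yes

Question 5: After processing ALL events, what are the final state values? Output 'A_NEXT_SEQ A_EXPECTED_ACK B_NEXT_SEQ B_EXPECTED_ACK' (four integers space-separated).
Answer: 355 7204 7204 0

Derivation:
After event 0: A_seq=0 A_ack=7104 B_seq=7104 B_ack=0
After event 1: A_seq=0 A_ack=7104 B_seq=7104 B_ack=0
After event 2: A_seq=200 A_ack=7104 B_seq=7104 B_ack=0
After event 3: A_seq=294 A_ack=7104 B_seq=7104 B_ack=0
After event 4: A_seq=294 A_ack=7104 B_seq=7104 B_ack=0
After event 5: A_seq=355 A_ack=7104 B_seq=7104 B_ack=0
After event 6: A_seq=355 A_ack=7204 B_seq=7204 B_ack=0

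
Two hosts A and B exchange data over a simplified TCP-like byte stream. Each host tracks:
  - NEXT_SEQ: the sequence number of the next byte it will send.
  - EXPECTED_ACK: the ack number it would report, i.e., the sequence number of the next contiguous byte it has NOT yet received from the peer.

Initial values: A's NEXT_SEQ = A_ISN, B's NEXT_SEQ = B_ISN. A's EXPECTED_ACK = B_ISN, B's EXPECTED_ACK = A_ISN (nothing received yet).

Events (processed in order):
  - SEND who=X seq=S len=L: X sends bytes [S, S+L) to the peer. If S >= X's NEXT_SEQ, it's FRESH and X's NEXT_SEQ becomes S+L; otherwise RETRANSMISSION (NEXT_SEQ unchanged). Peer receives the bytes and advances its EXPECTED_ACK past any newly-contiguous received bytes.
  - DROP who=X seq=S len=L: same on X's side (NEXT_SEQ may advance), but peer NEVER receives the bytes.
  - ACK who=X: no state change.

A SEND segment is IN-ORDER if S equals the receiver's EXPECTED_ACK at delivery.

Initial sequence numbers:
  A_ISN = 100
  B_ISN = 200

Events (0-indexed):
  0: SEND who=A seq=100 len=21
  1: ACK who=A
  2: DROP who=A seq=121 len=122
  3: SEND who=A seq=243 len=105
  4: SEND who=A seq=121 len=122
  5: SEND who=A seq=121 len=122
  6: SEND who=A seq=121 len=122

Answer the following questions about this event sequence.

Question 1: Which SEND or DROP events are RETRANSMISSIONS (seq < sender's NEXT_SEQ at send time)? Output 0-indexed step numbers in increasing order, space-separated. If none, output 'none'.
Answer: 4 5 6

Derivation:
Step 0: SEND seq=100 -> fresh
Step 2: DROP seq=121 -> fresh
Step 3: SEND seq=243 -> fresh
Step 4: SEND seq=121 -> retransmit
Step 5: SEND seq=121 -> retransmit
Step 6: SEND seq=121 -> retransmit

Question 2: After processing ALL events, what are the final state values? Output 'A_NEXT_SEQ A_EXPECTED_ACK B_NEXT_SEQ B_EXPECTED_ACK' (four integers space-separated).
Answer: 348 200 200 348

Derivation:
After event 0: A_seq=121 A_ack=200 B_seq=200 B_ack=121
After event 1: A_seq=121 A_ack=200 B_seq=200 B_ack=121
After event 2: A_seq=243 A_ack=200 B_seq=200 B_ack=121
After event 3: A_seq=348 A_ack=200 B_seq=200 B_ack=121
After event 4: A_seq=348 A_ack=200 B_seq=200 B_ack=348
After event 5: A_seq=348 A_ack=200 B_seq=200 B_ack=348
After event 6: A_seq=348 A_ack=200 B_seq=200 B_ack=348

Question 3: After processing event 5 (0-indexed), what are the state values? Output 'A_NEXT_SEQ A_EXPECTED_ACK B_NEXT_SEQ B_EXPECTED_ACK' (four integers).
After event 0: A_seq=121 A_ack=200 B_seq=200 B_ack=121
After event 1: A_seq=121 A_ack=200 B_seq=200 B_ack=121
After event 2: A_seq=243 A_ack=200 B_seq=200 B_ack=121
After event 3: A_seq=348 A_ack=200 B_seq=200 B_ack=121
After event 4: A_seq=348 A_ack=200 B_seq=200 B_ack=348
After event 5: A_seq=348 A_ack=200 B_seq=200 B_ack=348

348 200 200 348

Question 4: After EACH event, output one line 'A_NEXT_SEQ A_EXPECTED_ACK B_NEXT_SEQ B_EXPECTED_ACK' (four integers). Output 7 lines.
121 200 200 121
121 200 200 121
243 200 200 121
348 200 200 121
348 200 200 348
348 200 200 348
348 200 200 348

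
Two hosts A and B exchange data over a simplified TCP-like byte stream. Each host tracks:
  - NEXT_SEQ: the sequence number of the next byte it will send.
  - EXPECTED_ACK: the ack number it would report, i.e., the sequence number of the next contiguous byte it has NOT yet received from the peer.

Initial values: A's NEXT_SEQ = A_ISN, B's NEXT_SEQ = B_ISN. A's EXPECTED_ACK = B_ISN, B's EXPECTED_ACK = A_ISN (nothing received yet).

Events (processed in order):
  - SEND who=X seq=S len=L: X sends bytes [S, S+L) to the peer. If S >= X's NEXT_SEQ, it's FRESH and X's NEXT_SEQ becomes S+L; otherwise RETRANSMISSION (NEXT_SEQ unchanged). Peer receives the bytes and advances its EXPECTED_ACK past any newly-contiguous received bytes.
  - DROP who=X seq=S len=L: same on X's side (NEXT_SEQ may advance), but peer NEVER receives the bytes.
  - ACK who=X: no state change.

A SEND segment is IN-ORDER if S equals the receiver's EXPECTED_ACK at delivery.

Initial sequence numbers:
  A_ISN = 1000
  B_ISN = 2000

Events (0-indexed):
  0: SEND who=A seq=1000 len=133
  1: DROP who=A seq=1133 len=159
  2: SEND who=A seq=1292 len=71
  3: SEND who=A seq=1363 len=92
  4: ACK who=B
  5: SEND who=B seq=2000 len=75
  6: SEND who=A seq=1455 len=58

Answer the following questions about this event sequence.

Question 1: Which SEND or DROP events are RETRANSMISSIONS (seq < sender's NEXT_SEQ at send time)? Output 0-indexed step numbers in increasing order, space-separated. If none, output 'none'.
Step 0: SEND seq=1000 -> fresh
Step 1: DROP seq=1133 -> fresh
Step 2: SEND seq=1292 -> fresh
Step 3: SEND seq=1363 -> fresh
Step 5: SEND seq=2000 -> fresh
Step 6: SEND seq=1455 -> fresh

Answer: none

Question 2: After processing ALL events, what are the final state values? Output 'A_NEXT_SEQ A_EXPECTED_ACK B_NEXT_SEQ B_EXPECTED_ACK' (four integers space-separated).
Answer: 1513 2075 2075 1133

Derivation:
After event 0: A_seq=1133 A_ack=2000 B_seq=2000 B_ack=1133
After event 1: A_seq=1292 A_ack=2000 B_seq=2000 B_ack=1133
After event 2: A_seq=1363 A_ack=2000 B_seq=2000 B_ack=1133
After event 3: A_seq=1455 A_ack=2000 B_seq=2000 B_ack=1133
After event 4: A_seq=1455 A_ack=2000 B_seq=2000 B_ack=1133
After event 5: A_seq=1455 A_ack=2075 B_seq=2075 B_ack=1133
After event 6: A_seq=1513 A_ack=2075 B_seq=2075 B_ack=1133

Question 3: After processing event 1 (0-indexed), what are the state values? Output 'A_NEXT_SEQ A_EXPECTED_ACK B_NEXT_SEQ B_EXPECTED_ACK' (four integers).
After event 0: A_seq=1133 A_ack=2000 B_seq=2000 B_ack=1133
After event 1: A_seq=1292 A_ack=2000 B_seq=2000 B_ack=1133

1292 2000 2000 1133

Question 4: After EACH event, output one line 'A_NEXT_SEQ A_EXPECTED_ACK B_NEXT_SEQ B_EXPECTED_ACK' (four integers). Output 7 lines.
1133 2000 2000 1133
1292 2000 2000 1133
1363 2000 2000 1133
1455 2000 2000 1133
1455 2000 2000 1133
1455 2075 2075 1133
1513 2075 2075 1133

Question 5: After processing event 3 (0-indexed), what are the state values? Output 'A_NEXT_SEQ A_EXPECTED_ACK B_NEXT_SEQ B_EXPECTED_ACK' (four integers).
After event 0: A_seq=1133 A_ack=2000 B_seq=2000 B_ack=1133
After event 1: A_seq=1292 A_ack=2000 B_seq=2000 B_ack=1133
After event 2: A_seq=1363 A_ack=2000 B_seq=2000 B_ack=1133
After event 3: A_seq=1455 A_ack=2000 B_seq=2000 B_ack=1133

1455 2000 2000 1133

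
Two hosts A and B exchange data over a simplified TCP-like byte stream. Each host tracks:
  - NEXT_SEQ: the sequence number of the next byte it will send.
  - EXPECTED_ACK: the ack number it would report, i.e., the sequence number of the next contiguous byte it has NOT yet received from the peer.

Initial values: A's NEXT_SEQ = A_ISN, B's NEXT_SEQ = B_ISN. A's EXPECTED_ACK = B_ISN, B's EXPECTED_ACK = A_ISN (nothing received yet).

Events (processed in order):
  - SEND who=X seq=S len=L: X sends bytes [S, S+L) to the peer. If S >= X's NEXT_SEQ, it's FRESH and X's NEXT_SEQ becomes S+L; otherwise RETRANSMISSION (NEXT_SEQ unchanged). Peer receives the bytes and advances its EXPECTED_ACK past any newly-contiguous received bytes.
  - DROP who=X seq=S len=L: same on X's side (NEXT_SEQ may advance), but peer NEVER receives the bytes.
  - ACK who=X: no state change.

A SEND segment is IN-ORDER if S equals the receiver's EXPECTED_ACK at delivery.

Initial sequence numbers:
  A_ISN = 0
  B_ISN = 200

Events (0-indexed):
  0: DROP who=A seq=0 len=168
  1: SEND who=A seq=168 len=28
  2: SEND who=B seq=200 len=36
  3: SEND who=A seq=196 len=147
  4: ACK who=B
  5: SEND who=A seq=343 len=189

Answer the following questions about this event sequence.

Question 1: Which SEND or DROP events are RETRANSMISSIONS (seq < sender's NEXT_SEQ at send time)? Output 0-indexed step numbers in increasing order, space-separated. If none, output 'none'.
Step 0: DROP seq=0 -> fresh
Step 1: SEND seq=168 -> fresh
Step 2: SEND seq=200 -> fresh
Step 3: SEND seq=196 -> fresh
Step 5: SEND seq=343 -> fresh

Answer: none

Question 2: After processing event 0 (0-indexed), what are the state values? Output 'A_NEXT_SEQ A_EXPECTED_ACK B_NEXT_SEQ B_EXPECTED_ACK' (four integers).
After event 0: A_seq=168 A_ack=200 B_seq=200 B_ack=0

168 200 200 0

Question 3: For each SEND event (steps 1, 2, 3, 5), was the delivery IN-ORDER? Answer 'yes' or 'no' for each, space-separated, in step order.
Step 1: SEND seq=168 -> out-of-order
Step 2: SEND seq=200 -> in-order
Step 3: SEND seq=196 -> out-of-order
Step 5: SEND seq=343 -> out-of-order

Answer: no yes no no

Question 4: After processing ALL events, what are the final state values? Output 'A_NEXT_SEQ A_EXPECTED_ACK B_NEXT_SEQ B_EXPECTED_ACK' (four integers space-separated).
Answer: 532 236 236 0

Derivation:
After event 0: A_seq=168 A_ack=200 B_seq=200 B_ack=0
After event 1: A_seq=196 A_ack=200 B_seq=200 B_ack=0
After event 2: A_seq=196 A_ack=236 B_seq=236 B_ack=0
After event 3: A_seq=343 A_ack=236 B_seq=236 B_ack=0
After event 4: A_seq=343 A_ack=236 B_seq=236 B_ack=0
After event 5: A_seq=532 A_ack=236 B_seq=236 B_ack=0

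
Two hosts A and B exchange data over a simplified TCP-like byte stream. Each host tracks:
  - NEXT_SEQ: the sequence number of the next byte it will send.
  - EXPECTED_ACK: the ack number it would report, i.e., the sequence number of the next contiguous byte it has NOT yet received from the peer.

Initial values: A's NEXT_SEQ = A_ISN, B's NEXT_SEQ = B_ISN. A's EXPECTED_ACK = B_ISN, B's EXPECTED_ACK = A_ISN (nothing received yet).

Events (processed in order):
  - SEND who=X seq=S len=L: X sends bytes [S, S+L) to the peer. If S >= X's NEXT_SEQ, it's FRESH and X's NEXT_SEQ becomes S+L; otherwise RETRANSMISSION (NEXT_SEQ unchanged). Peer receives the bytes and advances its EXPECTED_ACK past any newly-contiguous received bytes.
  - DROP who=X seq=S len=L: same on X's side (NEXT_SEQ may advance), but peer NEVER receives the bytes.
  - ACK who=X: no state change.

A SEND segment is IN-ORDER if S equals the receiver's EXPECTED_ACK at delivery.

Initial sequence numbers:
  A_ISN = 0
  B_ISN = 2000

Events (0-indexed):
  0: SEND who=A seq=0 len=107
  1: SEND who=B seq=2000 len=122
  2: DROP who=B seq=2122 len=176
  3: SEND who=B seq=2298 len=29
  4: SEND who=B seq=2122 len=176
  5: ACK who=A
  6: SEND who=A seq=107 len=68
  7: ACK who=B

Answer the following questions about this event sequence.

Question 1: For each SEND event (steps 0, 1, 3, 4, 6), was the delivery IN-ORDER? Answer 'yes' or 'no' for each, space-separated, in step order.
Answer: yes yes no yes yes

Derivation:
Step 0: SEND seq=0 -> in-order
Step 1: SEND seq=2000 -> in-order
Step 3: SEND seq=2298 -> out-of-order
Step 4: SEND seq=2122 -> in-order
Step 6: SEND seq=107 -> in-order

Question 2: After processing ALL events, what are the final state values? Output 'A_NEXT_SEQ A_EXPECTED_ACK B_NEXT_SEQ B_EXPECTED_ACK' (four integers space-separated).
Answer: 175 2327 2327 175

Derivation:
After event 0: A_seq=107 A_ack=2000 B_seq=2000 B_ack=107
After event 1: A_seq=107 A_ack=2122 B_seq=2122 B_ack=107
After event 2: A_seq=107 A_ack=2122 B_seq=2298 B_ack=107
After event 3: A_seq=107 A_ack=2122 B_seq=2327 B_ack=107
After event 4: A_seq=107 A_ack=2327 B_seq=2327 B_ack=107
After event 5: A_seq=107 A_ack=2327 B_seq=2327 B_ack=107
After event 6: A_seq=175 A_ack=2327 B_seq=2327 B_ack=175
After event 7: A_seq=175 A_ack=2327 B_seq=2327 B_ack=175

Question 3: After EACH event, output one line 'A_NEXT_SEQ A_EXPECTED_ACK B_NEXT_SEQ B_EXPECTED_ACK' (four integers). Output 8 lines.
107 2000 2000 107
107 2122 2122 107
107 2122 2298 107
107 2122 2327 107
107 2327 2327 107
107 2327 2327 107
175 2327 2327 175
175 2327 2327 175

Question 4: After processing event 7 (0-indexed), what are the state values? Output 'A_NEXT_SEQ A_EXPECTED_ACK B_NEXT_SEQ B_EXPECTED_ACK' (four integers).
After event 0: A_seq=107 A_ack=2000 B_seq=2000 B_ack=107
After event 1: A_seq=107 A_ack=2122 B_seq=2122 B_ack=107
After event 2: A_seq=107 A_ack=2122 B_seq=2298 B_ack=107
After event 3: A_seq=107 A_ack=2122 B_seq=2327 B_ack=107
After event 4: A_seq=107 A_ack=2327 B_seq=2327 B_ack=107
After event 5: A_seq=107 A_ack=2327 B_seq=2327 B_ack=107
After event 6: A_seq=175 A_ack=2327 B_seq=2327 B_ack=175
After event 7: A_seq=175 A_ack=2327 B_seq=2327 B_ack=175

175 2327 2327 175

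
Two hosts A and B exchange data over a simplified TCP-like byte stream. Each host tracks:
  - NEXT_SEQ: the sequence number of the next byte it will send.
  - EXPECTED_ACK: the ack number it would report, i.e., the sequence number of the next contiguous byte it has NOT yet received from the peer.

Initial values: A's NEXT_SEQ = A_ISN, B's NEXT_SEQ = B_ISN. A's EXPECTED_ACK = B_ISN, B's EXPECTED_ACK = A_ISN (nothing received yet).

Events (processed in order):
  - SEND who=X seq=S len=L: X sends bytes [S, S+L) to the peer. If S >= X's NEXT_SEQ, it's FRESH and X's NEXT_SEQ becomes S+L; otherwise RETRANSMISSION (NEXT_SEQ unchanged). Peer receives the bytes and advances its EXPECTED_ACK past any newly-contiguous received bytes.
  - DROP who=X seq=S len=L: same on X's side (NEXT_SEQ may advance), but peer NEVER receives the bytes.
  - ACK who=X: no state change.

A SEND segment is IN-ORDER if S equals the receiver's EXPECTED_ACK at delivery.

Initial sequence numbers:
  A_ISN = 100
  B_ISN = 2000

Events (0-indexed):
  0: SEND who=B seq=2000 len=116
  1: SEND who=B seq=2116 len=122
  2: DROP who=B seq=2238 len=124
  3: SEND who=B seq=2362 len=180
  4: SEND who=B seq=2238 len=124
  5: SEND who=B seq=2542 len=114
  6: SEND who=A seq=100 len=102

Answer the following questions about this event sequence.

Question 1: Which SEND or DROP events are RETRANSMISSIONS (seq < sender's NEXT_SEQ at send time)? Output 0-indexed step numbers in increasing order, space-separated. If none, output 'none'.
Answer: 4

Derivation:
Step 0: SEND seq=2000 -> fresh
Step 1: SEND seq=2116 -> fresh
Step 2: DROP seq=2238 -> fresh
Step 3: SEND seq=2362 -> fresh
Step 4: SEND seq=2238 -> retransmit
Step 5: SEND seq=2542 -> fresh
Step 6: SEND seq=100 -> fresh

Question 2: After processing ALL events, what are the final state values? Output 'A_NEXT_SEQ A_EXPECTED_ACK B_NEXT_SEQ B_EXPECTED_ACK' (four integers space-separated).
Answer: 202 2656 2656 202

Derivation:
After event 0: A_seq=100 A_ack=2116 B_seq=2116 B_ack=100
After event 1: A_seq=100 A_ack=2238 B_seq=2238 B_ack=100
After event 2: A_seq=100 A_ack=2238 B_seq=2362 B_ack=100
After event 3: A_seq=100 A_ack=2238 B_seq=2542 B_ack=100
After event 4: A_seq=100 A_ack=2542 B_seq=2542 B_ack=100
After event 5: A_seq=100 A_ack=2656 B_seq=2656 B_ack=100
After event 6: A_seq=202 A_ack=2656 B_seq=2656 B_ack=202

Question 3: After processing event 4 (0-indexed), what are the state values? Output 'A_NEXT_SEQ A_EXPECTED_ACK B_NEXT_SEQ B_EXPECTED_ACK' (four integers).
After event 0: A_seq=100 A_ack=2116 B_seq=2116 B_ack=100
After event 1: A_seq=100 A_ack=2238 B_seq=2238 B_ack=100
After event 2: A_seq=100 A_ack=2238 B_seq=2362 B_ack=100
After event 3: A_seq=100 A_ack=2238 B_seq=2542 B_ack=100
After event 4: A_seq=100 A_ack=2542 B_seq=2542 B_ack=100

100 2542 2542 100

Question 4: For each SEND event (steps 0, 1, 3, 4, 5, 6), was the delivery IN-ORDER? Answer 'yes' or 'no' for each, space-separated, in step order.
Step 0: SEND seq=2000 -> in-order
Step 1: SEND seq=2116 -> in-order
Step 3: SEND seq=2362 -> out-of-order
Step 4: SEND seq=2238 -> in-order
Step 5: SEND seq=2542 -> in-order
Step 6: SEND seq=100 -> in-order

Answer: yes yes no yes yes yes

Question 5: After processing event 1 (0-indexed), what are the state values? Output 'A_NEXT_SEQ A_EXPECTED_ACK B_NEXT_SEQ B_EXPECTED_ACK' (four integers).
After event 0: A_seq=100 A_ack=2116 B_seq=2116 B_ack=100
After event 1: A_seq=100 A_ack=2238 B_seq=2238 B_ack=100

100 2238 2238 100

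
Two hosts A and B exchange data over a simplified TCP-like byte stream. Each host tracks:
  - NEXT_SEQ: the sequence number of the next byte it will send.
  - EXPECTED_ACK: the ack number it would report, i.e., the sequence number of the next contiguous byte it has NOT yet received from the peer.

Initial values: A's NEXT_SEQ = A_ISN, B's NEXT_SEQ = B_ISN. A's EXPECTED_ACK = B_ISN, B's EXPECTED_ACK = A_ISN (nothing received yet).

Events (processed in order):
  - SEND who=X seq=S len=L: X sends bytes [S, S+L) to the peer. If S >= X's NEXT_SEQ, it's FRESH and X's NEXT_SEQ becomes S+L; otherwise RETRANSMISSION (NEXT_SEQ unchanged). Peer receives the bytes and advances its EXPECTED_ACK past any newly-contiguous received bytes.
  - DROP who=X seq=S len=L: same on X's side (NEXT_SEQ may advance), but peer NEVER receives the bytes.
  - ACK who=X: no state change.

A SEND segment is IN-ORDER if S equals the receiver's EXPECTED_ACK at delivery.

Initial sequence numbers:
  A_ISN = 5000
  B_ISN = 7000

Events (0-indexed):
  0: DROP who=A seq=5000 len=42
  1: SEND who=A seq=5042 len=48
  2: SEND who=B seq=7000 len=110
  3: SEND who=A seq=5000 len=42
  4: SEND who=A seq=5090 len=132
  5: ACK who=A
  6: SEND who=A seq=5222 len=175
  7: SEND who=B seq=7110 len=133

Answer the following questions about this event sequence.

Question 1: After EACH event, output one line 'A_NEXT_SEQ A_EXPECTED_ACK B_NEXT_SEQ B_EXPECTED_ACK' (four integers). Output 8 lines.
5042 7000 7000 5000
5090 7000 7000 5000
5090 7110 7110 5000
5090 7110 7110 5090
5222 7110 7110 5222
5222 7110 7110 5222
5397 7110 7110 5397
5397 7243 7243 5397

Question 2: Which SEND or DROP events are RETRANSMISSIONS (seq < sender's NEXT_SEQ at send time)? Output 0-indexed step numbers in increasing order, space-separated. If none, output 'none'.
Step 0: DROP seq=5000 -> fresh
Step 1: SEND seq=5042 -> fresh
Step 2: SEND seq=7000 -> fresh
Step 3: SEND seq=5000 -> retransmit
Step 4: SEND seq=5090 -> fresh
Step 6: SEND seq=5222 -> fresh
Step 7: SEND seq=7110 -> fresh

Answer: 3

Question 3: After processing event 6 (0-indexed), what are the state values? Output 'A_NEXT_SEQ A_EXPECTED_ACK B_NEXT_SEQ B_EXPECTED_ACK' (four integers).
After event 0: A_seq=5042 A_ack=7000 B_seq=7000 B_ack=5000
After event 1: A_seq=5090 A_ack=7000 B_seq=7000 B_ack=5000
After event 2: A_seq=5090 A_ack=7110 B_seq=7110 B_ack=5000
After event 3: A_seq=5090 A_ack=7110 B_seq=7110 B_ack=5090
After event 4: A_seq=5222 A_ack=7110 B_seq=7110 B_ack=5222
After event 5: A_seq=5222 A_ack=7110 B_seq=7110 B_ack=5222
After event 6: A_seq=5397 A_ack=7110 B_seq=7110 B_ack=5397

5397 7110 7110 5397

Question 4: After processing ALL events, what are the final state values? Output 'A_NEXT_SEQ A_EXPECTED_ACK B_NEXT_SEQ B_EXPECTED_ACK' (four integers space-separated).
Answer: 5397 7243 7243 5397

Derivation:
After event 0: A_seq=5042 A_ack=7000 B_seq=7000 B_ack=5000
After event 1: A_seq=5090 A_ack=7000 B_seq=7000 B_ack=5000
After event 2: A_seq=5090 A_ack=7110 B_seq=7110 B_ack=5000
After event 3: A_seq=5090 A_ack=7110 B_seq=7110 B_ack=5090
After event 4: A_seq=5222 A_ack=7110 B_seq=7110 B_ack=5222
After event 5: A_seq=5222 A_ack=7110 B_seq=7110 B_ack=5222
After event 6: A_seq=5397 A_ack=7110 B_seq=7110 B_ack=5397
After event 7: A_seq=5397 A_ack=7243 B_seq=7243 B_ack=5397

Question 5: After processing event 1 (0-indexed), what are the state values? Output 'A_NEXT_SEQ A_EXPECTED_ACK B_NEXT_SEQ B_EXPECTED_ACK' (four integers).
After event 0: A_seq=5042 A_ack=7000 B_seq=7000 B_ack=5000
After event 1: A_seq=5090 A_ack=7000 B_seq=7000 B_ack=5000

5090 7000 7000 5000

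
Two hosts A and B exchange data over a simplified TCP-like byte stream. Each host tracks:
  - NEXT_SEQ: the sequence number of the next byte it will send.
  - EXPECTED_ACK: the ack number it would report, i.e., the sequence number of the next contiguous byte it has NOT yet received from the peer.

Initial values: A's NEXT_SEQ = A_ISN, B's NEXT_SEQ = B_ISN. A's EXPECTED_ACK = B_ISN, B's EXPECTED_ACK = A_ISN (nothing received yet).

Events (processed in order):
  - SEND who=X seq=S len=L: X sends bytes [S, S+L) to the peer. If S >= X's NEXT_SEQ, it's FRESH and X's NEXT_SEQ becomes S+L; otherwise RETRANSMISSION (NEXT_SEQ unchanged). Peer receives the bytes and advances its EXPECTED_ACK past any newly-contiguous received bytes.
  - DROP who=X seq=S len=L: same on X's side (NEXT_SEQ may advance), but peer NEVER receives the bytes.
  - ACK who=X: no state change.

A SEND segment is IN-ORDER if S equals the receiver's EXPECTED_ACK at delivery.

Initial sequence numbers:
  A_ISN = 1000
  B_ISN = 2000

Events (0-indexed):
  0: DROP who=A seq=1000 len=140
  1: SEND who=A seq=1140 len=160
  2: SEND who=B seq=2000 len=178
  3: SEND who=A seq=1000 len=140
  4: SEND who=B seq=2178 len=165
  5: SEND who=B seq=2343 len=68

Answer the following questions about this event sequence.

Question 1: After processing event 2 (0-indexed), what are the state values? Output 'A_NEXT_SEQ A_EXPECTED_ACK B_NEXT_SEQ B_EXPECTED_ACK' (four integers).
After event 0: A_seq=1140 A_ack=2000 B_seq=2000 B_ack=1000
After event 1: A_seq=1300 A_ack=2000 B_seq=2000 B_ack=1000
After event 2: A_seq=1300 A_ack=2178 B_seq=2178 B_ack=1000

1300 2178 2178 1000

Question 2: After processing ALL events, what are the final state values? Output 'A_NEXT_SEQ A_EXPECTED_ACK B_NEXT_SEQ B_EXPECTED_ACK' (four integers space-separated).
After event 0: A_seq=1140 A_ack=2000 B_seq=2000 B_ack=1000
After event 1: A_seq=1300 A_ack=2000 B_seq=2000 B_ack=1000
After event 2: A_seq=1300 A_ack=2178 B_seq=2178 B_ack=1000
After event 3: A_seq=1300 A_ack=2178 B_seq=2178 B_ack=1300
After event 4: A_seq=1300 A_ack=2343 B_seq=2343 B_ack=1300
After event 5: A_seq=1300 A_ack=2411 B_seq=2411 B_ack=1300

Answer: 1300 2411 2411 1300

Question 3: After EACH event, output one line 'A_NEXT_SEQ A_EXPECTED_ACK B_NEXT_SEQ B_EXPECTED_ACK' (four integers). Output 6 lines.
1140 2000 2000 1000
1300 2000 2000 1000
1300 2178 2178 1000
1300 2178 2178 1300
1300 2343 2343 1300
1300 2411 2411 1300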